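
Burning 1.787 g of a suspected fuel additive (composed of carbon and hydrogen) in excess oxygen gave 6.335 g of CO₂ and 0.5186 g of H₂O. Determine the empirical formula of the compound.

C5H2

mol C = 6.335 g CO₂ ÷ 44.009 g/mol = 0.14395 mol
mol H = 2 × 0.5186 g H₂O ÷ 18.015 g/mol = 0.057574 mol
Divide by the smallest (0.057574 mol): C 2.500, H 1.000
Multiplying each by 2 gives whole numbers: C 5.00, H 2.00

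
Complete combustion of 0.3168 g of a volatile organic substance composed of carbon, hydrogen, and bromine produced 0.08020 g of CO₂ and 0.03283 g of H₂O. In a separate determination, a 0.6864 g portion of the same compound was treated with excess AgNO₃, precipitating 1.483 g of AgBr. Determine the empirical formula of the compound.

CH2Br2

mol C = 0.08020 g CO₂ ÷ 44.009 g/mol = 0.0018224 mol
mol H = 2 × 0.03283 g H₂O ÷ 18.015 g/mol = 0.0036447 mol
From the AgBr data: mol Br per gram of compound = (1.483 ÷ 187.772) ÷ 0.6864 = 0.011506 mol/g, so in the 0.3168 g combustion sample mol Br = 0.0036452 mol
Divide by the smallest (0.0018224 mol): C 1.000, H 2.000, Br 2.000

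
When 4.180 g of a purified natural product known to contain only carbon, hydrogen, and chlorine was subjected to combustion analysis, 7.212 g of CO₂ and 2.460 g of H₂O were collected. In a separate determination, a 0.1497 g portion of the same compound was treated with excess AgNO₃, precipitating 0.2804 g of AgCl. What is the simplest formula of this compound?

mol C = 7.212 g CO₂ ÷ 44.009 g/mol = 0.16388 mol
mol H = 2 × 2.460 g H₂O ÷ 18.015 g/mol = 0.27311 mol
From the AgCl data: mol Cl per gram of compound = (0.2804 ÷ 143.318) ÷ 0.1497 = 0.013069 mol/g, so in the 4.180 g combustion sample mol Cl = 0.054630 mol
Divide by the smallest (0.054630 mol): C 3.000, H 4.999, Cl 1.000

C3H5Cl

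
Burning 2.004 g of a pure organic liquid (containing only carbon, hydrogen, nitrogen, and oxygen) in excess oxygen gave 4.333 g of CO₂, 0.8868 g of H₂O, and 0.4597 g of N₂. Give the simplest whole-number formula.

C6H6N2O

mol C = 4.333 g CO₂ ÷ 44.009 g/mol = 0.098457 mol
mol H = 2 × 0.8868 g H₂O ÷ 18.015 g/mol = 0.098451 mol
mol N = 2 × 0.4597 g N₂ ÷ 28.014 g/mol = 0.032819 mol
mass O = 2.004 − (1.1826 + 0.099239 + 0.45970) = 0.26249 g → mol O = 0.26249 ÷ 15.999 = 0.016407 mol
Divide by the smallest (0.016407 mol): C 6.001, H 6.001, N 2.000, O 1.000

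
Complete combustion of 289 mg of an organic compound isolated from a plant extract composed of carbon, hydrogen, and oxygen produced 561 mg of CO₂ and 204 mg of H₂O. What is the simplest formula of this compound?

C9H16O5

mol C = 0.561 g CO₂ ÷ 44.009 g/mol = 0.01275 mol
mol H = 2 × 0.204 g H₂O ÷ 18.015 g/mol = 0.02265 mol
mass O = 0.289 − (0.1531 + 0.02283) = 0.1131 g → mol O = 0.1131 ÷ 15.999 = 0.007067 mol
Divide by the smallest (0.007067 mol): C 1.804, H 3.205, O 1.000
Multiplying each by 5 gives whole numbers: C 9.02, H 16.02, O 5.00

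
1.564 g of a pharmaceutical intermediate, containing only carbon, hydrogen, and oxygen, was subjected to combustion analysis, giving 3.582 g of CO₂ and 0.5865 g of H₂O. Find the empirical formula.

mol C = 3.582 g CO₂ ÷ 44.009 g/mol = 0.081392 mol
mol H = 2 × 0.5865 g H₂O ÷ 18.015 g/mol = 0.065112 mol
mass O = 1.564 − (0.97760 + 0.065633) = 0.52076 g → mol O = 0.52076 ÷ 15.999 = 0.032550 mol
Divide by the smallest (0.032550 mol): C 2.501, H 2.000, O 1.000
Multiplying each by 2 gives whole numbers: C 5.00, H 4.00, O 2.00

C5H4O2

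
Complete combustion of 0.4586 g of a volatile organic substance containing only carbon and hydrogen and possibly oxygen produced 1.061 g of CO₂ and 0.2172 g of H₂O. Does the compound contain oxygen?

mol C = 1.061 g CO₂ ÷ 44.009 g/mol = 0.024109 mol
mol H = 2 × 0.2172 g H₂O ÷ 18.015 g/mol = 0.024113 mol
C and H account for only 0.31388 g of the 0.4586 g sample; the remaining 0.14472 g must be oxygen.

yes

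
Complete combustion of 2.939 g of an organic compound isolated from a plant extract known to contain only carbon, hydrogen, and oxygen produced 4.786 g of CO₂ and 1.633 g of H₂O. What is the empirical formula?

mol C = 4.786 g CO₂ ÷ 44.009 g/mol = 0.10875 mol
mol H = 2 × 1.633 g H₂O ÷ 18.015 g/mol = 0.18129 mol
mass O = 2.939 − (1.3062 + 0.18274) = 1.4501 g → mol O = 1.4501 ÷ 15.999 = 0.090634 mol
Divide by the smallest (0.090634 mol): C 1.200, H 2.000, O 1.000
Multiplying each by 5 gives whole numbers: C 6.00, H 10.00, O 5.00

C6H10O5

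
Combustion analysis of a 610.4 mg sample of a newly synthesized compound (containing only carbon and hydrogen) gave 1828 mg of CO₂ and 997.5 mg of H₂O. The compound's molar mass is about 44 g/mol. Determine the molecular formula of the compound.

C3H8

mol C = 1.828 g CO₂ ÷ 44.009 g/mol = 0.041537 mol
mol H = 2 × 0.9975 g H₂O ÷ 18.015 g/mol = 0.11074 mol
Divide by the smallest (0.041537 mol): C 1.000, H 2.666
Multiplying each by 3 gives whole numbers: C 3.00, H 8.00
Empirical formula: C3H8
Empirical-formula mass = 44.10 g/mol; 44 ÷ 44.10 ≈ 1, so the molecular formula is C3H8.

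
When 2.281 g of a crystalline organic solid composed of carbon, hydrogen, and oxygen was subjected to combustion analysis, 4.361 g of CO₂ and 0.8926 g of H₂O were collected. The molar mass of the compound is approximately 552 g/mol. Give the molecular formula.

mol C = 4.361 g CO₂ ÷ 44.009 g/mol = 0.099093 mol
mol H = 2 × 0.8926 g H₂O ÷ 18.015 g/mol = 0.099095 mol
mass O = 2.281 − (1.1902 + 0.099888) = 0.99090 g → mol O = 0.99090 ÷ 15.999 = 0.061935 mol
Divide by the smallest (0.061935 mol): C 1.600, H 1.600, O 1.000
Multiplying each by 5 gives whole numbers: C 8.00, H 8.00, O 5.00
Empirical formula: C8H8O5
Empirical-formula mass = 184.15 g/mol; 552 ÷ 184.15 ≈ 3, so the molecular formula is C24H24O15.

C24H24O15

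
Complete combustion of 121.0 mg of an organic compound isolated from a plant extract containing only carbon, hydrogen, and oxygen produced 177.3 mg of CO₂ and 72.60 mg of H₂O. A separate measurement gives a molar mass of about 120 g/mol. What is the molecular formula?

mol C = 0.1773 g CO₂ ÷ 44.009 g/mol = 0.0040287 mol
mol H = 2 × 0.07260 g H₂O ÷ 18.015 g/mol = 0.0080600 mol
mass O = 0.1210 − (0.048389 + 0.0081244) = 0.064487 g → mol O = 0.064487 ÷ 15.999 = 0.0040307 mol
Divide by the smallest (0.0040287 mol): C 1.000, H 2.001, O 1.000
Empirical formula: CH2O
Empirical-formula mass = 30.03 g/mol; 120 ÷ 30.03 ≈ 4, so the molecular formula is C4H8O4.

C4H8O4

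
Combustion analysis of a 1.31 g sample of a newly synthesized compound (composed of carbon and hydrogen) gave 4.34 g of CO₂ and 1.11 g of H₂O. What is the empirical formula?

mol C = 4.34 g CO₂ ÷ 44.009 g/mol = 0.09862 mol
mol H = 2 × 1.11 g H₂O ÷ 18.015 g/mol = 0.1232 mol
Divide by the smallest (0.09862 mol): C 1.000, H 1.250
Multiplying each by 4 gives whole numbers: C 4.00, H 5.00

C4H5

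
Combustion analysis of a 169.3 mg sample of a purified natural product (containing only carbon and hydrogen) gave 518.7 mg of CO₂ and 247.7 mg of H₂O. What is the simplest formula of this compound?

mol C = 0.5187 g CO₂ ÷ 44.009 g/mol = 0.011786 mol
mol H = 2 × 0.2477 g H₂O ÷ 18.015 g/mol = 0.027499 mol
Divide by the smallest (0.011786 mol): C 1.000, H 2.333
Multiplying each by 3 gives whole numbers: C 3.00, H 7.00

C3H7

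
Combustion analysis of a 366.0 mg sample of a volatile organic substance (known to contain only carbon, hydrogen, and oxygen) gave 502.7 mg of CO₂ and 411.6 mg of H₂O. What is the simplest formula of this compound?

CH4O

mol C = 0.5027 g CO₂ ÷ 44.009 g/mol = 0.011423 mol
mol H = 2 × 0.4116 g H₂O ÷ 18.015 g/mol = 0.045695 mol
mass O = 0.3660 − (0.13720 + 0.046061) = 0.18274 g → mol O = 0.18274 ÷ 15.999 = 0.011422 mol
Divide by the smallest (0.011422 mol): C 1.000, H 4.001, O 1.000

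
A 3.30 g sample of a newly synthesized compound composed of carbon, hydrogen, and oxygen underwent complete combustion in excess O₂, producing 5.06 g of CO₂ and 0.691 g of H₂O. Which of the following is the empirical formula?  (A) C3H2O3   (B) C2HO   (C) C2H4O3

mol C = 5.06 g CO₂ ÷ 44.009 g/mol = 0.1150 mol
mol H = 2 × 0.691 g H₂O ÷ 18.015 g/mol = 0.07671 mol
mass O = 3.30 − (1.381 + 0.07733) = 1.842 g → mol O = 1.842 ÷ 15.999 = 0.1151 mol
Divide by the smallest (0.07671 mol): C 1.499, H 1.000, O 1.501
Multiplying each by 2 gives whole numbers: C 3.00, H 2.00, O 3.00

(A) C3H2O3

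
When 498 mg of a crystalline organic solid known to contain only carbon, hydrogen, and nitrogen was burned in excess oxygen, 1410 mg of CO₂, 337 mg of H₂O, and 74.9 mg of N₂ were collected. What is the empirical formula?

C6H7N

mol C = 1.41 g CO₂ ÷ 44.009 g/mol = 0.03204 mol
mol H = 2 × 0.337 g H₂O ÷ 18.015 g/mol = 0.03741 mol
mol N = 2 × 0.0749 g N₂ ÷ 28.014 g/mol = 0.005347 mol
Divide by the smallest (0.005347 mol): C 5.992, H 6.997, N 1.000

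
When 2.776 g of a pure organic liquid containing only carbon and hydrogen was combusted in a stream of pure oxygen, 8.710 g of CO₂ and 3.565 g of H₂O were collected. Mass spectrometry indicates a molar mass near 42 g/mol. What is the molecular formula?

mol C = 8.710 g CO₂ ÷ 44.009 g/mol = 0.19791 mol
mol H = 2 × 3.565 g H₂O ÷ 18.015 g/mol = 0.39578 mol
Divide by the smallest (0.19791 mol): C 1.000, H 2.000
Empirical formula: CH2
Empirical-formula mass = 14.03 g/mol; 42 ÷ 14.03 ≈ 3, so the molecular formula is C3H6.

C3H6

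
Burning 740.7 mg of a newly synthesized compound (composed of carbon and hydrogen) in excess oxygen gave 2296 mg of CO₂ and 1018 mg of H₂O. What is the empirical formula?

C6H13

mol C = 2.296 g CO₂ ÷ 44.009 g/mol = 0.052171 mol
mol H = 2 × 1.018 g H₂O ÷ 18.015 g/mol = 0.11302 mol
Divide by the smallest (0.052171 mol): C 1.000, H 2.166
Multiplying each by 6 gives whole numbers: C 6.00, H 13.00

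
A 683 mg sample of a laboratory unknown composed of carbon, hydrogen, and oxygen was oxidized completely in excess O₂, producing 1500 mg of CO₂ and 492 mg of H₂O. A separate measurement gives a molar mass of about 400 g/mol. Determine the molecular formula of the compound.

C20H32O8

mol C = 1.50 g CO₂ ÷ 44.009 g/mol = 0.03408 mol
mol H = 2 × 0.492 g H₂O ÷ 18.015 g/mol = 0.05462 mol
mass O = 0.683 − (0.4094 + 0.05506) = 0.2186 g → mol O = 0.2186 ÷ 15.999 = 0.01366 mol
Divide by the smallest (0.01366 mol): C 2.495, H 3.998, O 1.000
Multiplying each by 2 gives whole numbers: C 4.99, H 8.00, O 2.00
Empirical formula: C5H8O2
Empirical-formula mass = 100.12 g/mol; 400 ÷ 100.12 ≈ 4, so the molecular formula is C20H32O8.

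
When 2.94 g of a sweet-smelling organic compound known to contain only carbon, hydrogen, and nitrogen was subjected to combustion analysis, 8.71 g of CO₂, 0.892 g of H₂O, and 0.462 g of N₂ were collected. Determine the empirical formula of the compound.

mol C = 8.71 g CO₂ ÷ 44.009 g/mol = 0.1979 mol
mol H = 2 × 0.892 g H₂O ÷ 18.015 g/mol = 0.09903 mol
mol N = 2 × 0.462 g N₂ ÷ 28.014 g/mol = 0.03298 mol
Divide by the smallest (0.03298 mol): C 6.000, H 3.002, N 1.000

C6H3N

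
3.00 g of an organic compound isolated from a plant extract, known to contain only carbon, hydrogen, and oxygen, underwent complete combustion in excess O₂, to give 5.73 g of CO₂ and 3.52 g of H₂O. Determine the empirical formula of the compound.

C2H6O

mol C = 5.73 g CO₂ ÷ 44.009 g/mol = 0.1302 mol
mol H = 2 × 3.52 g H₂O ÷ 18.015 g/mol = 0.3908 mol
mass O = 3.00 − (1.564 + 0.3939) = 1.042 g → mol O = 1.042 ÷ 15.999 = 0.06514 mol
Divide by the smallest (0.06514 mol): C 1.999, H 5.999, O 1.000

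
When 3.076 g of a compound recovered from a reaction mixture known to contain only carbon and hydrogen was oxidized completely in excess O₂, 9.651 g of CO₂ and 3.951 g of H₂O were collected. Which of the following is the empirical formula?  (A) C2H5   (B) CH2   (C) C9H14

mol C = 9.651 g CO₂ ÷ 44.009 g/mol = 0.21930 mol
mol H = 2 × 3.951 g H₂O ÷ 18.015 g/mol = 0.43863 mol
Divide by the smallest (0.21930 mol): C 1.000, H 2.000

(B) CH2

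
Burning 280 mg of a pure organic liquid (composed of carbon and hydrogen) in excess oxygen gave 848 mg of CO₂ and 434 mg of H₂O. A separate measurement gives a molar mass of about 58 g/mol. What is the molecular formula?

mol C = 0.848 g CO₂ ÷ 44.009 g/mol = 0.01927 mol
mol H = 2 × 0.434 g H₂O ÷ 18.015 g/mol = 0.04818 mol
Divide by the smallest (0.01927 mol): C 1.000, H 2.501
Multiplying each by 2 gives whole numbers: C 2.00, H 5.00
Empirical formula: C2H5
Empirical-formula mass = 29.06 g/mol; 58 ÷ 29.06 ≈ 2, so the molecular formula is C4H10.

C4H10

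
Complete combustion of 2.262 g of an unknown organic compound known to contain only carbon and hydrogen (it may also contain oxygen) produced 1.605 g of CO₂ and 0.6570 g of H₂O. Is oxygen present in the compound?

mol C = 1.605 g CO₂ ÷ 44.009 g/mol = 0.036470 mol
mol H = 2 × 0.6570 g H₂O ÷ 18.015 g/mol = 0.072939 mol
C and H account for only 0.51156 g of the 2.262 g sample; the remaining 1.7504 g must be oxygen.

yes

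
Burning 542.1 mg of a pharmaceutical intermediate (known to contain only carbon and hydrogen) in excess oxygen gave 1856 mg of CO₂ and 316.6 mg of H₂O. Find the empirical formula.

C6H5

mol C = 1.856 g CO₂ ÷ 44.009 g/mol = 0.042173 mol
mol H = 2 × 0.3166 g H₂O ÷ 18.015 g/mol = 0.035148 mol
Divide by the smallest (0.035148 mol): C 1.200, H 1.000
Multiplying each by 5 gives whole numbers: C 6.00, H 5.00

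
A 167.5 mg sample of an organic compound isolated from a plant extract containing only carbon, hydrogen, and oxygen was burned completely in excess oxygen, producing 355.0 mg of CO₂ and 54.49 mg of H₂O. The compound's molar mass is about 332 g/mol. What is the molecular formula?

C16H12O8

mol C = 0.3550 g CO₂ ÷ 44.009 g/mol = 0.0080665 mol
mol H = 2 × 0.05449 g H₂O ÷ 18.015 g/mol = 0.0060494 mol
mass O = 0.1675 − (0.096887 + 0.0060978) = 0.064515 g → mol O = 0.064515 ÷ 15.999 = 0.0040324 mol
Divide by the smallest (0.0040324 mol): C 2.000, H 1.500, O 1.000
Multiplying each by 2 gives whole numbers: C 4.00, H 3.00, O 2.00
Empirical formula: C4H3O2
Empirical-formula mass = 83.07 g/mol; 332 ÷ 83.07 ≈ 4, so the molecular formula is C16H12O8.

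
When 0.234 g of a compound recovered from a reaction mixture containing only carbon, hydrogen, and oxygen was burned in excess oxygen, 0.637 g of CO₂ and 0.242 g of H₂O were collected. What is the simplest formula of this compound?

C7H13O

mol C = 0.637 g CO₂ ÷ 44.009 g/mol = 0.01447 mol
mol H = 2 × 0.242 g H₂O ÷ 18.015 g/mol = 0.02687 mol
mass O = 0.234 − (0.1739 + 0.02708) = 0.03307 g → mol O = 0.03307 ÷ 15.999 = 0.002067 mol
Divide by the smallest (0.002067 mol): C 7.003, H 12.999, O 1.000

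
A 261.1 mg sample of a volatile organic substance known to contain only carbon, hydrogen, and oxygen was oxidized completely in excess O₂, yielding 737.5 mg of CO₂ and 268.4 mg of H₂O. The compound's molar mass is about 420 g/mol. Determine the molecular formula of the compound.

C27H48O3

mol C = 0.7375 g CO₂ ÷ 44.009 g/mol = 0.016758 mol
mol H = 2 × 0.2684 g H₂O ÷ 18.015 g/mol = 0.029797 mol
mass O = 0.2611 − (0.20128 + 0.030036) = 0.029785 g → mol O = 0.029785 ÷ 15.999 = 0.0018617 mol
Divide by the smallest (0.0018617 mol): C 9.002, H 16.006, O 1.000
Empirical formula: C9H16O
Empirical-formula mass = 140.23 g/mol; 420 ÷ 140.23 ≈ 3, so the molecular formula is C27H48O3.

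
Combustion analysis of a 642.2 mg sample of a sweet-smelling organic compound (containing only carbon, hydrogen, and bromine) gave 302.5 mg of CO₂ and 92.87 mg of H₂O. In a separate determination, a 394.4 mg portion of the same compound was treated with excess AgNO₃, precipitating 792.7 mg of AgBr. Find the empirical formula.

C2H3Br2

mol C = 0.3025 g CO₂ ÷ 44.009 g/mol = 0.0068736 mol
mol H = 2 × 0.09287 g H₂O ÷ 18.015 g/mol = 0.010310 mol
From the AgBr data: mol Br per gram of compound = (0.7927 ÷ 187.772) ÷ 0.3944 = 0.010704 mol/g, so in the 0.6422 g combustion sample mol Br = 0.0068740 mol
Divide by the smallest (0.0068736 mol): C 1.000, H 1.500, Br 1.000
Multiplying each by 2 gives whole numbers: C 2.00, H 3.00, Br 2.00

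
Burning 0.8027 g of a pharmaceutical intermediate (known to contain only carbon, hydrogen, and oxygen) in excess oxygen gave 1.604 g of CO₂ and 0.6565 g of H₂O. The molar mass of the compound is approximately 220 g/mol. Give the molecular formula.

C10H20O5

mol C = 1.604 g CO₂ ÷ 44.009 g/mol = 0.036447 mol
mol H = 2 × 0.6565 g H₂O ÷ 18.015 g/mol = 0.072884 mol
mass O = 0.8027 − (0.43777 + 0.073467) = 0.29147 g → mol O = 0.29147 ÷ 15.999 = 0.018218 mol
Divide by the smallest (0.018218 mol): C 2.001, H 4.001, O 1.000
Empirical formula: C2H4O
Empirical-formula mass = 44.05 g/mol; 220 ÷ 44.05 ≈ 5, so the molecular formula is C10H20O5.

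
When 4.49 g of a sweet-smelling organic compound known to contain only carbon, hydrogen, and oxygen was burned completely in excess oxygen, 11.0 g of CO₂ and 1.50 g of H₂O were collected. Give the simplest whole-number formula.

C3H2O

mol C = 11.0 g CO₂ ÷ 44.009 g/mol = 0.2499 mol
mol H = 2 × 1.50 g H₂O ÷ 18.015 g/mol = 0.1665 mol
mass O = 4.49 − (3.002 + 0.1679) = 1.320 g → mol O = 1.320 ÷ 15.999 = 0.08251 mol
Divide by the smallest (0.08251 mol): C 3.029, H 2.018, O 1.000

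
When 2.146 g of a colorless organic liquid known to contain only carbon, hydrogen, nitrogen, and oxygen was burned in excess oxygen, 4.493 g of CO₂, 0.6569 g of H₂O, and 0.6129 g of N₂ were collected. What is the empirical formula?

mol C = 4.493 g CO₂ ÷ 44.009 g/mol = 0.10209 mol
mol H = 2 × 0.6569 g H₂O ÷ 18.015 g/mol = 0.072928 mol
mol N = 2 × 0.6129 g N₂ ÷ 28.014 g/mol = 0.043757 mol
mass O = 2.146 − (1.2262 + 0.073512 + 0.61290) = 0.23335 g → mol O = 0.23335 ÷ 15.999 = 0.014585 mol
Divide by the smallest (0.014585 mol): C 7.000, H 5.000, N 3.000, O 1.000

C7H5N3O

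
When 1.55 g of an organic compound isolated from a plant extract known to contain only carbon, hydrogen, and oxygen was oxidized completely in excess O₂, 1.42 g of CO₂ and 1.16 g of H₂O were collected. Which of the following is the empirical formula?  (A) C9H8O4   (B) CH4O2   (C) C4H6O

(B) CH4O2

mol C = 1.42 g CO₂ ÷ 44.009 g/mol = 0.03227 mol
mol H = 2 × 1.16 g H₂O ÷ 18.015 g/mol = 0.1288 mol
mass O = 1.55 − (0.3875 + 0.1298) = 1.033 g → mol O = 1.033 ÷ 15.999 = 0.06454 mol
Divide by the smallest (0.03227 mol): C 1.000, H 3.991, O 2.000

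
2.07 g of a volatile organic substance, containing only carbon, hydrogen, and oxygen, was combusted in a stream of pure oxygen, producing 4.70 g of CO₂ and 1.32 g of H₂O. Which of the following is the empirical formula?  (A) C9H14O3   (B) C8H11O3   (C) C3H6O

mol C = 4.70 g CO₂ ÷ 44.009 g/mol = 0.1068 mol
mol H = 2 × 1.32 g H₂O ÷ 18.015 g/mol = 0.1465 mol
mass O = 2.07 − (1.283 + 0.1477) = 0.6396 g → mol O = 0.6396 ÷ 15.999 = 0.03997 mol
Divide by the smallest (0.03997 mol): C 2.672, H 3.666, O 1.000
Multiplying each by 3 gives whole numbers: C 8.01, H 11.00, O 3.00

(B) C8H11O3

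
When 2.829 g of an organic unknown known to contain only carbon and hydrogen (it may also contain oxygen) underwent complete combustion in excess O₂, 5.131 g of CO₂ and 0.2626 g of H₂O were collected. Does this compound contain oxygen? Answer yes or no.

yes

mol C = 5.131 g CO₂ ÷ 44.009 g/mol = 0.11659 mol
mol H = 2 × 0.2626 g H₂O ÷ 18.015 g/mol = 0.029153 mol
C and H account for only 1.4297 g of the 2.829 g sample; the remaining 1.3993 g must be oxygen.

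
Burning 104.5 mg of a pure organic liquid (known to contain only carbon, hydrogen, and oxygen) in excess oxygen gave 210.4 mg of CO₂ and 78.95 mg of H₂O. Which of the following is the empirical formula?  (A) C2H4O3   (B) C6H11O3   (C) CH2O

mol C = 0.2104 g CO₂ ÷ 44.009 g/mol = 0.0047808 mol
mol H = 2 × 0.07895 g H₂O ÷ 18.015 g/mol = 0.0087649 mol
mass O = 0.1045 − (0.057423 + 0.0088350) = 0.038242 g → mol O = 0.038242 ÷ 15.999 = 0.0023903 mol
Divide by the smallest (0.0023903 mol): C 2.000, H 3.667, O 1.000
Multiplying each by 3 gives whole numbers: C 6.00, H 11.00, O 3.00

(B) C6H11O3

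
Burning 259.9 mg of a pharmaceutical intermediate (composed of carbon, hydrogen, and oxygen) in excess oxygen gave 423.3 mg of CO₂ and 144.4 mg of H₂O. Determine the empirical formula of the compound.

C6H10O5

mol C = 0.4233 g CO₂ ÷ 44.009 g/mol = 0.0096185 mol
mol H = 2 × 0.1444 g H₂O ÷ 18.015 g/mol = 0.016031 mol
mass O = 0.2599 − (0.11553 + 0.016159) = 0.12821 g → mol O = 0.12821 ÷ 15.999 = 0.0080138 mol
Divide by the smallest (0.0080138 mol): C 1.200, H 2.000, O 1.000
Multiplying each by 5 gives whole numbers: C 6.00, H 10.00, O 5.00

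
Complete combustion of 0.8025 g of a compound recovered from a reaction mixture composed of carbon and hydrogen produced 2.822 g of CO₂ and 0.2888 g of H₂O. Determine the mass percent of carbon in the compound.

mol C = 2.822 g CO₂ ÷ 44.009 g/mol = 0.064123 mol
mol H = 2 × 0.2888 g H₂O ÷ 18.015 g/mol = 0.032062 mol
mass % C = 0.77018 g ÷ 0.8025 g × 100%

95.97%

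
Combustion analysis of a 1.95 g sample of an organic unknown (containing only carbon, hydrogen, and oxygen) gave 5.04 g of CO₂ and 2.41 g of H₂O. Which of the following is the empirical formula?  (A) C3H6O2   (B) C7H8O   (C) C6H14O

(C) C6H14O

mol C = 5.04 g CO₂ ÷ 44.009 g/mol = 0.1145 mol
mol H = 2 × 2.41 g H₂O ÷ 18.015 g/mol = 0.2676 mol
mass O = 1.95 − (1.376 + 0.2697) = 0.3048 g → mol O = 0.3048 ÷ 15.999 = 0.01905 mol
Divide by the smallest (0.01905 mol): C 6.012, H 14.045, O 1.000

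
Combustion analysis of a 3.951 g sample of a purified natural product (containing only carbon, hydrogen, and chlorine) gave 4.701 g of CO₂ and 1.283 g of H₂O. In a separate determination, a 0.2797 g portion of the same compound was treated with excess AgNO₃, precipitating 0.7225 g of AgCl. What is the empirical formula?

C3H4Cl2

mol C = 4.701 g CO₂ ÷ 44.009 g/mol = 0.10682 mol
mol H = 2 × 1.283 g H₂O ÷ 18.015 g/mol = 0.14244 mol
From the AgCl data: mol Cl per gram of compound = (0.7225 ÷ 143.318) ÷ 0.2797 = 0.018024 mol/g, so in the 3.951 g combustion sample mol Cl = 0.071212 mol
Divide by the smallest (0.071212 mol): C 1.500, H 2.000, Cl 1.000
Multiplying each by 2 gives whole numbers: C 3.00, H 4.00, Cl 2.00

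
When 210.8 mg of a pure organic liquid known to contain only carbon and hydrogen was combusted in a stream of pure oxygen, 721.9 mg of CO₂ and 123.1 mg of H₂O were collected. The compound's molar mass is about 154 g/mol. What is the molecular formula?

C12H10

mol C = 0.7219 g CO₂ ÷ 44.009 g/mol = 0.016403 mol
mol H = 2 × 0.1231 g H₂O ÷ 18.015 g/mol = 0.013666 mol
Divide by the smallest (0.013666 mol): C 1.200, H 1.000
Multiplying each by 5 gives whole numbers: C 6.00, H 5.00
Empirical formula: C6H5
Empirical-formula mass = 77.11 g/mol; 154 ÷ 77.11 ≈ 2, so the molecular formula is C12H10.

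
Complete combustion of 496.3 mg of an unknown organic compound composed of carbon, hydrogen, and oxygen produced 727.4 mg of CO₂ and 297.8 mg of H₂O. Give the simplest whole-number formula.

CH2O

mol C = 0.7274 g CO₂ ÷ 44.009 g/mol = 0.016528 mol
mol H = 2 × 0.2978 g H₂O ÷ 18.015 g/mol = 0.033061 mol
mass O = 0.4963 − (0.19852 + 0.033326) = 0.26445 g → mol O = 0.26445 ÷ 15.999 = 0.016529 mol
Divide by the smallest (0.016528 mol): C 1.000, H 2.000, O 1.000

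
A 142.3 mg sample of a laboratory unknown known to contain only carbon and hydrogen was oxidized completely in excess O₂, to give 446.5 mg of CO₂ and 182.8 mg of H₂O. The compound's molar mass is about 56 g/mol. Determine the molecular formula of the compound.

C4H8

mol C = 0.4465 g CO₂ ÷ 44.009 g/mol = 0.010146 mol
mol H = 2 × 0.1828 g H₂O ÷ 18.015 g/mol = 0.020294 mol
Divide by the smallest (0.010146 mol): C 1.000, H 2.000
Empirical formula: CH2
Empirical-formula mass = 14.03 g/mol; 56 ÷ 14.03 ≈ 4, so the molecular formula is C4H8.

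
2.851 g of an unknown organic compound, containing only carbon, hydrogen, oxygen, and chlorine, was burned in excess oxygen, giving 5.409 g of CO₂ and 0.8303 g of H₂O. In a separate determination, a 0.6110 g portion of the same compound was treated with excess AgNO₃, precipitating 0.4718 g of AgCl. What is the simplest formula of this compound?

mol C = 5.409 g CO₂ ÷ 44.009 g/mol = 0.12291 mol
mol H = 2 × 0.8303 g H₂O ÷ 18.015 g/mol = 0.092179 mol
From the AgCl data: mol Cl per gram of compound = (0.4718 ÷ 143.318) ÷ 0.6110 = 0.0053879 mol/g, so in the 2.851 g combustion sample mol Cl = 0.015361 mol
mass O = 2.851 − (1.4762 + 0.092916 + 0.54454) = 0.73731 g → mol O = 0.73731 ÷ 15.999 = 0.046085 mol
Divide by the smallest (0.015361 mol): C 8.001, H 6.001, Cl 1.000, O 3.000

C8H6ClO3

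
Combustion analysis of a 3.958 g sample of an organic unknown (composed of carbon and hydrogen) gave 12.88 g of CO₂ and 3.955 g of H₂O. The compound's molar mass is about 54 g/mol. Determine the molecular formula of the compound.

C4H6

mol C = 12.88 g CO₂ ÷ 44.009 g/mol = 0.29267 mol
mol H = 2 × 3.955 g H₂O ÷ 18.015 g/mol = 0.43908 mol
Divide by the smallest (0.29267 mol): C 1.000, H 1.500
Multiplying each by 2 gives whole numbers: C 2.00, H 3.00
Empirical formula: C2H3
Empirical-formula mass = 27.05 g/mol; 54 ÷ 27.05 ≈ 2, so the molecular formula is C4H6.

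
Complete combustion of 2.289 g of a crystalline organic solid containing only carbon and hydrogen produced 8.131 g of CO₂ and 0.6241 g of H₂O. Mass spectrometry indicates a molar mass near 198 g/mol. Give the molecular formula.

C16H6

mol C = 8.131 g CO₂ ÷ 44.009 g/mol = 0.18476 mol
mol H = 2 × 0.6241 g H₂O ÷ 18.015 g/mol = 0.069287 mol
Divide by the smallest (0.069287 mol): C 2.667, H 1.000
Multiplying each by 3 gives whole numbers: C 8.00, H 3.00
Empirical formula: C8H3
Empirical-formula mass = 99.11 g/mol; 198 ÷ 99.11 ≈ 2, so the molecular formula is C16H6.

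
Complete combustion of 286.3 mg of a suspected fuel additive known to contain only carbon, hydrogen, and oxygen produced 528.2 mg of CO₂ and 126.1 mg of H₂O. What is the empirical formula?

C6H7O4

mol C = 0.5282 g CO₂ ÷ 44.009 g/mol = 0.012002 mol
mol H = 2 × 0.1261 g H₂O ÷ 18.015 g/mol = 0.013999 mol
mass O = 0.2863 − (0.14416 + 0.014111) = 0.12803 g → mol O = 0.12803 ÷ 15.999 = 0.0080025 mol
Divide by the smallest (0.0080025 mol): C 1.500, H 1.749, O 1.000
Multiplying each by 4 gives whole numbers: C 6.00, H 7.00, O 4.00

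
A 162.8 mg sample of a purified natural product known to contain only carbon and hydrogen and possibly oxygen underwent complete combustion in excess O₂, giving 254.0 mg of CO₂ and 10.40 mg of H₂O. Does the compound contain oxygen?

mol C = 0.2540 g CO₂ ÷ 44.009 g/mol = 0.0057715 mol
mol H = 2 × 0.01040 g H₂O ÷ 18.015 g/mol = 0.0011546 mol
C and H account for only 0.070486 g of the 0.1628 g sample; the remaining 0.092314 g must be oxygen.

yes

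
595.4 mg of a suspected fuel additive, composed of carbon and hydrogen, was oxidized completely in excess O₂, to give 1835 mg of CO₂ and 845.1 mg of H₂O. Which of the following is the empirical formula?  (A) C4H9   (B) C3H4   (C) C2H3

mol C = 1.835 g CO₂ ÷ 44.009 g/mol = 0.041696 mol
mol H = 2 × 0.8451 g H₂O ÷ 18.015 g/mol = 0.093822 mol
Divide by the smallest (0.041696 mol): C 1.000, H 2.250
Multiplying each by 4 gives whole numbers: C 4.00, H 9.00

(A) C4H9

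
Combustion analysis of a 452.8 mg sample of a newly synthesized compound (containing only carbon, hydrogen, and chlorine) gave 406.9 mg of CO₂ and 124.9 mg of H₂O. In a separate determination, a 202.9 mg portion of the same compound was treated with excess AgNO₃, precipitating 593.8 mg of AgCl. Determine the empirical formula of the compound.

C2H3Cl2

mol C = 0.4069 g CO₂ ÷ 44.009 g/mol = 0.0092458 mol
mol H = 2 × 0.1249 g H₂O ÷ 18.015 g/mol = 0.013866 mol
From the AgCl data: mol Cl per gram of compound = (0.5938 ÷ 143.318) ÷ 0.2029 = 0.020420 mol/g, so in the 0.4528 g combustion sample mol Cl = 0.0092462 mol
Divide by the smallest (0.0092458 mol): C 1.000, H 1.500, Cl 1.000
Multiplying each by 2 gives whole numbers: C 2.00, H 3.00, Cl 2.00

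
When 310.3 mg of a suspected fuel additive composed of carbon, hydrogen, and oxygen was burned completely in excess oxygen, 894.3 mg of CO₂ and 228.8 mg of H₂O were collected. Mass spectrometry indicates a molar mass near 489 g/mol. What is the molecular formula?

C32H40O4

mol C = 0.8943 g CO₂ ÷ 44.009 g/mol = 0.020321 mol
mol H = 2 × 0.2288 g H₂O ÷ 18.015 g/mol = 0.025401 mol
mass O = 0.3103 − (0.24407 + 0.025604) = 0.040622 g → mol O = 0.040622 ÷ 15.999 = 0.0025390 mol
Divide by the smallest (0.0025390 mol): C 8.003, H 10.004, O 1.000
Empirical formula: C8H10O
Empirical-formula mass = 122.17 g/mol; 489 ÷ 122.17 ≈ 4, so the molecular formula is C32H40O4.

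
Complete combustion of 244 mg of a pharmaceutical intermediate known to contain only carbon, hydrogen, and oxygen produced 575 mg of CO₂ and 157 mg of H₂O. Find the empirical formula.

C3H4O

mol C = 0.575 g CO₂ ÷ 44.009 g/mol = 0.01307 mol
mol H = 2 × 0.157 g H₂O ÷ 18.015 g/mol = 0.01743 mol
mass O = 0.244 − (0.1569 + 0.01757) = 0.06950 g → mol O = 0.06950 ÷ 15.999 = 0.004344 mol
Divide by the smallest (0.004344 mol): C 3.008, H 4.012, O 1.000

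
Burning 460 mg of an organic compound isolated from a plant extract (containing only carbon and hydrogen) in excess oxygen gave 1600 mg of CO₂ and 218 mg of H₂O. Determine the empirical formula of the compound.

C3H2

mol C = 1.60 g CO₂ ÷ 44.009 g/mol = 0.03636 mol
mol H = 2 × 0.218 g H₂O ÷ 18.015 g/mol = 0.02420 mol
Divide by the smallest (0.02420 mol): C 1.502, H 1.000
Multiplying each by 2 gives whole numbers: C 3.00, H 2.00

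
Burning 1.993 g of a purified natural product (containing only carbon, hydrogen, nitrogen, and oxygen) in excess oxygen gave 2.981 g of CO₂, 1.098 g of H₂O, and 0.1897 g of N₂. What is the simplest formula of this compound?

mol C = 2.981 g CO₂ ÷ 44.009 g/mol = 0.067736 mol
mol H = 2 × 1.098 g H₂O ÷ 18.015 g/mol = 0.12190 mol
mol N = 2 × 0.1897 g N₂ ÷ 28.014 g/mol = 0.013543 mol
mass O = 1.993 − (0.81358 + 0.12287 + 0.18970) = 0.86685 g → mol O = 0.86685 ÷ 15.999 = 0.054181 mol
Divide by the smallest (0.013543 mol): C 5.001, H 9.001, N 1.000, O 4.001

C5H9NO4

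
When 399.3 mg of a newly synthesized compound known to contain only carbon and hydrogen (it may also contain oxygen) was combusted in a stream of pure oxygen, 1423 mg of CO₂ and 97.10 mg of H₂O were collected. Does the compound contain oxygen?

no

mol C = 1.423 g CO₂ ÷ 44.009 g/mol = 0.032334 mol
mol H = 2 × 0.09710 g H₂O ÷ 18.015 g/mol = 0.010780 mol
C and H together account for 0.39923 g — essentially the entire 0.3993 g sample — so the compound contains no oxygen.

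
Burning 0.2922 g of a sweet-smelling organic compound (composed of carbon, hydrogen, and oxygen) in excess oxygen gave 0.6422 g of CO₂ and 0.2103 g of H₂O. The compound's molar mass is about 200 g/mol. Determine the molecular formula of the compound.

C10H16O4

mol C = 0.6422 g CO₂ ÷ 44.009 g/mol = 0.014592 mol
mol H = 2 × 0.2103 g H₂O ÷ 18.015 g/mol = 0.023347 mol
mass O = 0.2922 − (0.17527 + 0.023534) = 0.093396 g → mol O = 0.093396 ÷ 15.999 = 0.0058376 mol
Divide by the smallest (0.0058376 mol): C 2.500, H 3.999, O 1.000
Multiplying each by 2 gives whole numbers: C 5.00, H 8.00, O 2.00
Empirical formula: C5H8O2
Empirical-formula mass = 100.12 g/mol; 200 ÷ 100.12 ≈ 2, so the molecular formula is C10H16O4.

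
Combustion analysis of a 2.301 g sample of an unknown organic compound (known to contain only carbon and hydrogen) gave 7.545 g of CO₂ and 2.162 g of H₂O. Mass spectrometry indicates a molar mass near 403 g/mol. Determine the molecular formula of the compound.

C30H42

mol C = 7.545 g CO₂ ÷ 44.009 g/mol = 0.17144 mol
mol H = 2 × 2.162 g H₂O ÷ 18.015 g/mol = 0.24002 mol
Divide by the smallest (0.17144 mol): C 1.000, H 1.400
Multiplying each by 5 gives whole numbers: C 5.00, H 7.00
Empirical formula: C5H7
Empirical-formula mass = 67.11 g/mol; 403 ÷ 67.11 ≈ 6, so the molecular formula is C30H42.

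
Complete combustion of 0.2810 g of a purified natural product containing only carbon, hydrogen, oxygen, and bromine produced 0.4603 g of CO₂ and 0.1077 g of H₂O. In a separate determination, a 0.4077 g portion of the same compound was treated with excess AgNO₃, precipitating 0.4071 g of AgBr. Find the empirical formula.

C7H8BrO

mol C = 0.4603 g CO₂ ÷ 44.009 g/mol = 0.010459 mol
mol H = 2 × 0.1077 g H₂O ÷ 18.015 g/mol = 0.011957 mol
From the AgBr data: mol Br per gram of compound = (0.4071 ÷ 187.772) ÷ 0.4077 = 0.0053178 mol/g, so in the 0.2810 g combustion sample mol Br = 0.0014943 mol
mass O = 0.2810 − (0.12563 + 0.012052 + 0.11940) = 0.023922 g → mol O = 0.023922 ÷ 15.999 = 0.0014952 mol
Divide by the smallest (0.0014943 mol): C 6.999, H 8.002, Br 1.000, O 1.001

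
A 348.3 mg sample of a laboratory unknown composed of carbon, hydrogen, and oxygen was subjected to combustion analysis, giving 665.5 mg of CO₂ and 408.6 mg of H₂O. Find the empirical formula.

C2H6O

mol C = 0.6655 g CO₂ ÷ 44.009 g/mol = 0.015122 mol
mol H = 2 × 0.4086 g H₂O ÷ 18.015 g/mol = 0.045362 mol
mass O = 0.3483 − (0.18163 + 0.045725) = 0.12095 g → mol O = 0.12095 ÷ 15.999 = 0.0075596 mol
Divide by the smallest (0.0075596 mol): C 2.000, H 6.001, O 1.000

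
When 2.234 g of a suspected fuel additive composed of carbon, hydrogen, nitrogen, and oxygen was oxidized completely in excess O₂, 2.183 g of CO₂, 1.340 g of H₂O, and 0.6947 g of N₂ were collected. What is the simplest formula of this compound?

CH3NO

mol C = 2.183 g CO₂ ÷ 44.009 g/mol = 0.049603 mol
mol H = 2 × 1.340 g H₂O ÷ 18.015 g/mol = 0.14876 mol
mol N = 2 × 0.6947 g N₂ ÷ 28.014 g/mol = 0.049597 mol
mass O = 2.234 − (0.59579 + 0.14996 + 0.69470) = 0.79356 g → mol O = 0.79356 ÷ 15.999 = 0.049600 mol
Divide by the smallest (0.049597 mol): C 1.000, H 2.999, N 1.000, O 1.000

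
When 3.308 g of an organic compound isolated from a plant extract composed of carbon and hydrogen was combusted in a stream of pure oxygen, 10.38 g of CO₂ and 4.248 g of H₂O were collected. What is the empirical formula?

CH2

mol C = 10.38 g CO₂ ÷ 44.009 g/mol = 0.23586 mol
mol H = 2 × 4.248 g H₂O ÷ 18.015 g/mol = 0.47161 mol
Divide by the smallest (0.23586 mol): C 1.000, H 2.000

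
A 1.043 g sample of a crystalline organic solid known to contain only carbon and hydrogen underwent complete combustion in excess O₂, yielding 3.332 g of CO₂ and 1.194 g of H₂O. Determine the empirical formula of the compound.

mol C = 3.332 g CO₂ ÷ 44.009 g/mol = 0.075712 mol
mol H = 2 × 1.194 g H₂O ÷ 18.015 g/mol = 0.13256 mol
Divide by the smallest (0.075712 mol): C 1.000, H 1.751
Multiplying each by 4 gives whole numbers: C 4.00, H 7.00

C4H7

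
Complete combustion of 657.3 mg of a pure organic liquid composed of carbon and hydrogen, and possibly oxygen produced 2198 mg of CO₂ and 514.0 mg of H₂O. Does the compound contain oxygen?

mol C = 2.198 g CO₂ ÷ 44.009 g/mol = 0.049944 mol
mol H = 2 × 0.5140 g H₂O ÷ 18.015 g/mol = 0.057064 mol
C and H together account for 0.65740 g — essentially the entire 0.6573 g sample — so the compound contains no oxygen.

no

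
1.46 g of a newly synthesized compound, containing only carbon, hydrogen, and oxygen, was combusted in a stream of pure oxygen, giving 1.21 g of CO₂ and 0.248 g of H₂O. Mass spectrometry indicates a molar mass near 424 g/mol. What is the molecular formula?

mol C = 1.21 g CO₂ ÷ 44.009 g/mol = 0.02749 mol
mol H = 2 × 0.248 g H₂O ÷ 18.015 g/mol = 0.02753 mol
mass O = 1.46 − (0.3302 + 0.02775) = 1.102 g → mol O = 1.102 ÷ 15.999 = 0.06888 mol
Divide by the smallest (0.02749 mol): C 1.000, H 1.001, O 2.505
Multiplying each by 2 gives whole numbers: C 2.00, H 2.00, O 5.01
Empirical formula: C2H2O5
Empirical-formula mass = 106.03 g/mol; 424 ÷ 106.03 ≈ 4, so the molecular formula is C8H8O20.

C8H8O20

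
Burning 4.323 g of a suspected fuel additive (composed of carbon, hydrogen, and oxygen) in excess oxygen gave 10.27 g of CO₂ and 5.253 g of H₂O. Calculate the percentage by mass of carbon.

mol C = 10.27 g CO₂ ÷ 44.009 g/mol = 0.23336 mol
mol H = 2 × 5.253 g H₂O ÷ 18.015 g/mol = 0.58318 mol
mass O = 4.323 − (2.8029 + 0.58785) = 0.93225 g → mol O = 0.93225 ÷ 15.999 = 0.058269 mol
mass % C = 2.8029 g ÷ 4.323 g × 100%

64.84%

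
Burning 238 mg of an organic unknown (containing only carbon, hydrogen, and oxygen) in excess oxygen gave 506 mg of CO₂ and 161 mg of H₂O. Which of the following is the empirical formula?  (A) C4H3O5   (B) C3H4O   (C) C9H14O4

mol C = 0.506 g CO₂ ÷ 44.009 g/mol = 0.01150 mol
mol H = 2 × 0.161 g H₂O ÷ 18.015 g/mol = 0.01787 mol
mass O = 0.238 − (0.1381 + 0.01802) = 0.08188 g → mol O = 0.08188 ÷ 15.999 = 0.005118 mol
Divide by the smallest (0.005118 mol): C 2.246, H 3.492, O 1.000
Multiplying each by 4 gives whole numbers: C 8.99, H 13.97, O 4.00

(C) C9H14O4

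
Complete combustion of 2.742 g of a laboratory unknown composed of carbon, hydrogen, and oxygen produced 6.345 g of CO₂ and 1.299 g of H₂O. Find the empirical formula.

C8H8O3

mol C = 6.345 g CO₂ ÷ 44.009 g/mol = 0.14418 mol
mol H = 2 × 1.299 g H₂O ÷ 18.015 g/mol = 0.14421 mol
mass O = 2.742 − (1.7317 + 0.14537) = 0.86495 g → mol O = 0.86495 ÷ 15.999 = 0.054063 mol
Divide by the smallest (0.054063 mol): C 2.667, H 2.668, O 1.000
Multiplying each by 3 gives whole numbers: C 8.00, H 8.00, O 3.00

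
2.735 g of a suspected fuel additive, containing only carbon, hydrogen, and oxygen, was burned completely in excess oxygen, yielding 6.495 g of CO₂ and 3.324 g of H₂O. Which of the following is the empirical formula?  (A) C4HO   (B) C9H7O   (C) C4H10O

(C) C4H10O

mol C = 6.495 g CO₂ ÷ 44.009 g/mol = 0.14758 mol
mol H = 2 × 3.324 g H₂O ÷ 18.015 g/mol = 0.36903 mol
mass O = 2.735 − (1.7726 + 0.37198) = 0.59040 g → mol O = 0.59040 ÷ 15.999 = 0.036902 mol
Divide by the smallest (0.036902 mol): C 3.999, H 10.000, O 1.000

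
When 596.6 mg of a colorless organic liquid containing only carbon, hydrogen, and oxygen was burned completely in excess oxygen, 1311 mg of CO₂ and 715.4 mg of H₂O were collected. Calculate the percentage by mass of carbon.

59.97%

mol C = 1.311 g CO₂ ÷ 44.009 g/mol = 0.029789 mol
mol H = 2 × 0.7154 g H₂O ÷ 18.015 g/mol = 0.079423 mol
mass O = 0.5966 − (0.35780 + 0.080058) = 0.15874 g → mol O = 0.15874 ÷ 15.999 = 0.0099220 mol
mass % C = 0.35780 g ÷ 0.5966 g × 100%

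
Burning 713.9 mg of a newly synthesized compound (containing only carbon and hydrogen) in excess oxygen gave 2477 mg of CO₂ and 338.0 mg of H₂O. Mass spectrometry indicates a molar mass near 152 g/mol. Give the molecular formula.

mol C = 2.477 g CO₂ ÷ 44.009 g/mol = 0.056284 mol
mol H = 2 × 0.3380 g H₂O ÷ 18.015 g/mol = 0.037524 mol
Divide by the smallest (0.037524 mol): C 1.500, H 1.000
Multiplying each by 2 gives whole numbers: C 3.00, H 2.00
Empirical formula: C3H2
Empirical-formula mass = 38.05 g/mol; 152 ÷ 38.05 ≈ 4, so the molecular formula is C12H8.

C12H8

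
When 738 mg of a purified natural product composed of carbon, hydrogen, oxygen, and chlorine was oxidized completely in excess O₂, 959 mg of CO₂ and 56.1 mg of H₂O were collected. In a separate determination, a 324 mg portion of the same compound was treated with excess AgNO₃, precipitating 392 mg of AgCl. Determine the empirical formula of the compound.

C7H2Cl2O5

mol C = 0.959 g CO₂ ÷ 44.009 g/mol = 0.02179 mol
mol H = 2 × 0.0561 g H₂O ÷ 18.015 g/mol = 0.006228 mol
From the AgCl data: mol Cl per gram of compound = (0.392 ÷ 143.318) ÷ 0.324 = 0.008442 mol/g, so in the 0.738 g combustion sample mol Cl = 0.006230 mol
mass O = 0.738 − (0.2617 + 0.006278 + 0.2209) = 0.2491 g → mol O = 0.2491 ÷ 15.999 = 0.01557 mol
Divide by the smallest (0.006228 mol): C 3.499, H 1.000, Cl 1.000, O 2.500
Multiplying each by 2 gives whole numbers: C 7.00, H 2.00, Cl 2.00, O 5.00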